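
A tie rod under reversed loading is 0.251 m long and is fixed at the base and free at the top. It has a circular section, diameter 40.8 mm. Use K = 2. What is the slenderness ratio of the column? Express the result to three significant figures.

λ ≈ 49.2

For a solid circle r = d/4 = 40.8/4 = 10.20 mm
L_e = K·L = 2 × 0.251 m = 0.5020 m = 502.00 mm
λ = L_e / r_min = 502.00 / 10.20 = 49.2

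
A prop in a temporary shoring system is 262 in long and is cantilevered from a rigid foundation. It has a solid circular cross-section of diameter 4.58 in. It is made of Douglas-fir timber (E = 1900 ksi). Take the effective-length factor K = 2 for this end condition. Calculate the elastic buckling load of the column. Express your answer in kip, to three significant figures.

P_cr ≈ 1.48 kip

I = πd⁴/64 = π×4.58⁴/64 = 21.60 in⁴
Effective length L_e = K·L = 2 × 262 = 524.0 in
P_cr = π²EI / L_e² = π² × 1900×10³ × 21.60 / 524.0² = 1.475×10^3 lb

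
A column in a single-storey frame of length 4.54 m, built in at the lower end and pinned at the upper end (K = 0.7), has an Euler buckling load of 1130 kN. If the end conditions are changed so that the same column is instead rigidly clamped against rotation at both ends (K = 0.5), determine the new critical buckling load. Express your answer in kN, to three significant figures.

P_cr ∝ 1/K², so P_cr,new = P_cr,old × (K_old/K_new)² = 1130 × (0.7/0.5)²
= 1130 × 1.960 = 2210 kN

P_cr ≈ 2210 kN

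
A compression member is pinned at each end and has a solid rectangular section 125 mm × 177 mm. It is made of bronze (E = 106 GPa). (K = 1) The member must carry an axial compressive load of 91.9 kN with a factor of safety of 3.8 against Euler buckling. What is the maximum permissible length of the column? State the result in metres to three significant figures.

Buckling occurs about the weak axis: I_min = h·b³/12 with b = 125 mm (the shorter side).
I_min = 177×125³/12 = 2.881×10^7 mm⁴
I = 2.881×10^-5 m⁴
Required critical load P_cr = n·P = 3.8 × 91.9 = 349.2 kN = 3.492×10^5 N
From P_cr = π²EI/(K·L)²:  L = (1/K)·√(π²EI/P_cr) = (1/1)·√(π²×1.06×10^11×2.881×10^-5/3.492×10^5)
L = 9.29 m

L_max ≈ 9.29 m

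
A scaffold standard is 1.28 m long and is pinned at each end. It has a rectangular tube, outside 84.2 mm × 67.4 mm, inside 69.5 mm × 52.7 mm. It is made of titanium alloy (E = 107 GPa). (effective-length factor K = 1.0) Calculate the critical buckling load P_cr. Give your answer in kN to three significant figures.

Weak-axis I_min = (h_o·b_o³ − h_i·b_i³)/12 with b_o = 67.4, b_i = 52.70 mm (shorter outer/inner sides).
I_min = (84.2×67.4³ − 69.50×52.70³)/12 = 1.301×10^6 mm⁴
I = 1.301×10^6 mm⁴ = 1.301×10^-6 m⁴
Effective length L_e = K·L = 1 × 1.28 = 1.280 m
P_cr = π²EI / L_e² = π² × 107×10⁹ × 1.301×10^-6 / 1.280² = 8.384×10^5 N

P_cr ≈ 838 kN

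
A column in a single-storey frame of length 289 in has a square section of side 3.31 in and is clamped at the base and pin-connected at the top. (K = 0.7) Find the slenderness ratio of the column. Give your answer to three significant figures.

For a square r = a/√12 = 3.31/√12 = 0.9555 in
L_e = K·L = 0.7 × 289 = 202.3 in
λ = L_e / r_min = 202.30 / 0.9555 = 212

λ ≈ 212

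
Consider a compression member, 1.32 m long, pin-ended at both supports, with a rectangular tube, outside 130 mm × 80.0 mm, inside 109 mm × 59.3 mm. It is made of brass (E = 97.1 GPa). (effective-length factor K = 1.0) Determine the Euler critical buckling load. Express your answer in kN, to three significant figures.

Weak-axis I_min = (h_o·b_o³ − h_i·b_i³)/12 with b_o = 80.0, b_i = 59.30 mm (shorter outer/inner sides).
I_min = (130×80.0³ − 109.0×59.30³)/12 = 3.653×10^6 mm⁴
I = 3.653×10^6 mm⁴ = 3.653×10^-6 m⁴
Effective length L_e = K·L = 1 × 1.32 = 1.320 m
P_cr = π²EI / L_e² = π² × 97.1×10⁹ × 3.653×10^-6 / 1.320² = 2.009×10^6 N

P_cr ≈ 2010 kN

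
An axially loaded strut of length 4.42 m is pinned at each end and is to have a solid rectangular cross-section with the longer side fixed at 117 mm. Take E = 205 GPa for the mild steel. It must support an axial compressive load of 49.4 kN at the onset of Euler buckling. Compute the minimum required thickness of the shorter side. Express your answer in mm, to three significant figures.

b ≈ 36.6 mm

L_e = K·L = 1 × 4.42 = 4.420 m
Required I = P_cr·L_e²/(π²E) = 4.940×10^4 × 4.420² / (π² × 2.05×10^11) = 4.770×10^-7 m⁴
I_req = 4.770×10^5 mm⁴
Rectangle, weak axis: I_min = h·b³/12 with h = 117 mm fixed  ⇒  b = (12I/h)^(1/3) = 36.6 mm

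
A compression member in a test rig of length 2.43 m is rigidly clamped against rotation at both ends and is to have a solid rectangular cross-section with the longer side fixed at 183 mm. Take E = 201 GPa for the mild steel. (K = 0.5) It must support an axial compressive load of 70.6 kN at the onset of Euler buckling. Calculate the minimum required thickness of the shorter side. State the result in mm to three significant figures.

b ≈ 15.1 mm

L_e = K·L = 0.5 × 2.43 = 1.215 m
Required I = P_cr·L_e²/(π²E) = 7.060×10^4 × 1.215² / (π² × 2.01×10^11) = 5.254×10^-8 m⁴
I_req = 5.254×10^4 mm⁴
Rectangle, weak axis: I_min = h·b³/12 with h = 183 mm fixed  ⇒  b = (12I/h)^(1/3) = 15.1 mm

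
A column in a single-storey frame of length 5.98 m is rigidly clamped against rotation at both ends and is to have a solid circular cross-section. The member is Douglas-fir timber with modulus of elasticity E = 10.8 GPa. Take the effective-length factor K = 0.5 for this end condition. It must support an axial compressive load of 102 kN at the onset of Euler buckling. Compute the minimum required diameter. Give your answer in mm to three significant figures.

d ≈ 115 mm

L_e = K·L = 0.5 × 5.98 = 2.990 m
Required I = P_cr·L_e²/(π²E) = 1.020×10^5 × 2.990² / (π² × 1.08×10^10) = 8.555×10^-6 m⁴
I_req = 8.555×10^6 mm⁴
Solid circle: I = πd⁴/64  ⇒  d = (64I/π)^(1/4) = (64×8.555×10^6/π)^(1/4) = 115 mm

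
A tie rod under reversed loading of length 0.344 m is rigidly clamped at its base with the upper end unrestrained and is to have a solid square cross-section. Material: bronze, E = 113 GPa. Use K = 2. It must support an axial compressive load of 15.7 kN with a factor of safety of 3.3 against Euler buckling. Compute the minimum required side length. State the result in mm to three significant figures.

a ≈ 22.7 mm

Required P_cr = n·P = 3.3 × 15.7 = 51.81 kN
L_e = K·L = 2 × 0.344 = 0.6880 m
Required I = P_cr·L_e²/(π²E) = 5.181×10^4 × 0.6880² / (π² × 1.13×10^11) = 2.199×10^-8 m⁴
I_req = 2.199×10^4 mm⁴
Solid square: I = a⁴/12  ⇒  a = (12I)^(1/4) = (12×2.199×10^4)^(1/4) = 22.7 mm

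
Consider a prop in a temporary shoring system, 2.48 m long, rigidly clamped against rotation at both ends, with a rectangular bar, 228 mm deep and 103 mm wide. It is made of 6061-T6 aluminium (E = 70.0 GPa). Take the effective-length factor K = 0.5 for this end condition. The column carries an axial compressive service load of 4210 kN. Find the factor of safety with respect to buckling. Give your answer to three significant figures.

Buckling occurs about the weak axis: I_min = h·b³/12 with b = 103 mm (the shorter side).
I_min = 228×103³/12 = 2.076×10^7 mm⁴
I = 2.076×10^7 mm⁴ = 2.076×10^-5 m⁴
Effective length L_e = K·L = 0.5 × 2.48 = 1.240 m
P_cr = π²EI / L_e² = π² × 70.0×10⁹ × 2.076×10^-5 / 1.240² = 9.329×10^6 N
Factor of safety n = P_cr / P = 9328.7 / 4210 = 2.22

n ≈ 2.22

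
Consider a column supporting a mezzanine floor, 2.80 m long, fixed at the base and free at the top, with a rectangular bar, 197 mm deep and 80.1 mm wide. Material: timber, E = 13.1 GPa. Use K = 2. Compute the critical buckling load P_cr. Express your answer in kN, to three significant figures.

P_cr ≈ 34.8 kN

Buckling occurs about the weak axis: I_min = h·b³/12 with b = 80.1 mm (the shorter side).
I_min = 197×80.1³/12 = 8.437×10^6 mm⁴
I = 8.437×10^6 mm⁴ = 8.437×10^-6 m⁴
Effective length L_e = K·L = 2 × 2.80 = 5.600 m
P_cr = π²EI / L_e² = π² × 13.1×10⁹ × 8.437×10^-6 / 5.600² = 3.478×10^4 N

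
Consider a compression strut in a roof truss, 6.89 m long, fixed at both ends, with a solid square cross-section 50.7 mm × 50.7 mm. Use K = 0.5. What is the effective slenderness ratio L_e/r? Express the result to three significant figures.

I = a⁴/12 = 50.7⁴/12 = 5.506×10^5 mm⁴
A = 2.570×10^3 mm²;  r_min = √(I/A) = √(5.506×10^5/2.570×10^3) = 14.64 mm
L_e = K·L = 0.5 × 6.89 m = 3.445 m = 3445.0 mm
λ = L_e / r_min = 3445.0 / 14.64 = 235

λ ≈ 235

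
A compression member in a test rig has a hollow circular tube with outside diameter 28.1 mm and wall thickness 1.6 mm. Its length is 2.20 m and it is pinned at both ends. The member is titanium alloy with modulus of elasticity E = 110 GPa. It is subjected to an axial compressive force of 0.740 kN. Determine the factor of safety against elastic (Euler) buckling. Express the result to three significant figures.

Inner diameter d_i = 28.1 − 2×1.6 = 24.90 mm
I = π(d_o⁴ − d_i⁴)/64 = π(28.1⁴ − 24.90⁴)/64 = 1.174×10^4 mm⁴
I = 1.174×10^4 mm⁴ = 1.174×10^-8 m⁴
Effective length L_e = K·L = 1 × 2.20 = 2.200 m
P_cr = π²EI / L_e² = π² × 110×10⁹ × 1.174×10^-8 / 2.200² = 2.632×10^3 N
Factor of safety n = P_cr / P = 2.6324 / 0.740 = 3.56

n ≈ 3.56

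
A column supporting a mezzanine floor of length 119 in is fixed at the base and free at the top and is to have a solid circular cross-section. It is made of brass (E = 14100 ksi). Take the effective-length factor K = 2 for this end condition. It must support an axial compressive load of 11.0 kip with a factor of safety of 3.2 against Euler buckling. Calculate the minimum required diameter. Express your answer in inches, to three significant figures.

d ≈ 4.13 in

Required P_cr = n·P = 3.2 × 11.0 = 35.20 kip
L_e = K·L = 2 × 119 = 238.0 in
Required I = P_cr·L_e²/(π²E) = 3.520×10^4 × 238.0² / (π² × 1.41×10^7) = 14.33 in⁴
Solid circle: I = πd⁴/64  ⇒  d = (64I/π)^(1/4) = (64×14.33/π)^(1/4) = 4.13 in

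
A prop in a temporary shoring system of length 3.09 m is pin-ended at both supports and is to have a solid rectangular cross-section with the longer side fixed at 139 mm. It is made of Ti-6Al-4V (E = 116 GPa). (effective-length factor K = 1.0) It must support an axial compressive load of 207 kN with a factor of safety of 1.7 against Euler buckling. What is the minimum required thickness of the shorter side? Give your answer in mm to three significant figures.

Required P_cr = n·P = 1.7 × 207 = 351.9 kN
L_e = K·L = 1 × 3.09 = 3.090 m
Required I = P_cr·L_e²/(π²E) = 3.519×10^5 × 3.090² / (π² × 1.16×10^11) = 2.935×10^-6 m⁴
I_req = 2.935×10^6 mm⁴
Rectangle, weak axis: I_min = h·b³/12 with h = 139 mm fixed  ⇒  b = (12I/h)^(1/3) = 63.3 mm

b ≈ 63.3 mm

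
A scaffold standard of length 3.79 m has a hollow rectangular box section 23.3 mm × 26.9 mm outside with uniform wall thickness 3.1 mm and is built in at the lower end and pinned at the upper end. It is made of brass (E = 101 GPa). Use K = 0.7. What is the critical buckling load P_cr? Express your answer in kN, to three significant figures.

Inner dimensions: h_i = 26.9 − 2×3.1 = 20.70 mm, b_i = 23.3 − 2×3.1 = 17.10 mm
Weak-axis I_min = (h_o·b_o³ − h_i·b_i³)/12 with b_o = 23.3, b_i = 17.10 mm (shorter outer/inner sides).
I_min = (26.9×23.3³ − 20.70×17.10³)/12 = 1.973×10^4 mm⁴
I = 1.973×10^4 mm⁴ = 1.973×10^-8 m⁴
Effective length L_e = K·L = 0.7 × 3.79 = 2.653 m
P_cr = π²EI / L_e² = π² × 101×10⁹ × 1.973×10^-8 / 2.653² = 2.794×10^3 N

P_cr ≈ 2.79 kN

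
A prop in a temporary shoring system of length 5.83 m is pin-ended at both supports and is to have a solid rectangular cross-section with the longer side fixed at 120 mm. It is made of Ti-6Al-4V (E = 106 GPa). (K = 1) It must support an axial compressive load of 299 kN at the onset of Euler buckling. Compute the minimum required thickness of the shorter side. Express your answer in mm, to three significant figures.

L_e = K·L = 1 × 5.83 = 5.830 m
Required I = P_cr·L_e²/(π²E) = 2.990×10^5 × 5.830² / (π² × 1.06×10^11) = 9.714×10^-6 m⁴
I_req = 9.714×10^6 mm⁴
Rectangle, weak axis: I_min = h·b³/12 with h = 120 mm fixed  ⇒  b = (12I/h)^(1/3) = 99.0 mm

b ≈ 99.0 mm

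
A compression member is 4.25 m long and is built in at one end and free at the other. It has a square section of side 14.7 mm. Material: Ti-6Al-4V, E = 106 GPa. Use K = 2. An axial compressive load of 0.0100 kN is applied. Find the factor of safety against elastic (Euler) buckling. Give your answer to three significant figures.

I = a⁴/12 = 14.7⁴/12 = 3.891×10^3 mm⁴
I = 3.891×10^3 mm⁴ = 3.891×10^-9 m⁴
Effective length L_e = K·L = 2 × 4.25 = 8.500 m
P_cr = π²EI / L_e² = π² × 106×10⁹ × 3.891×10^-9 / 8.500² = 56.35 N
Factor of safety n = P_cr / P = 0.056345 / 0.0100 = 5.63

n ≈ 5.63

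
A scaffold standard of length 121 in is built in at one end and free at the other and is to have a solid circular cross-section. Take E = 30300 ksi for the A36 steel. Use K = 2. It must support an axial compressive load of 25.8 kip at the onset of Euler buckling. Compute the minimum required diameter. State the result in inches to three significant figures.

L_e = K·L = 2 × 121 = 242.0 in
Required I = P_cr·L_e²/(π²E) = 2.580×10^4 × 242.0² / (π² × 3.03×10^7) = 5.053 in⁴
Solid circle: I = πd⁴/64  ⇒  d = (64I/π)^(1/4) = (64×5.053/π)^(1/4) = 3.19 in

d ≈ 3.19 in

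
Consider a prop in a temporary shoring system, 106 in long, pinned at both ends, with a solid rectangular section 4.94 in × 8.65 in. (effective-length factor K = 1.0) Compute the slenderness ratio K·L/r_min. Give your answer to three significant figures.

λ ≈ 74.3

For a rectangle r_min = b/√12 = 4.94/√12 = 1.426 in
L_e = K·L = 1 × 106 = 106.0 in
λ = L_e / r_min = 106.00 / 1.426 = 74.3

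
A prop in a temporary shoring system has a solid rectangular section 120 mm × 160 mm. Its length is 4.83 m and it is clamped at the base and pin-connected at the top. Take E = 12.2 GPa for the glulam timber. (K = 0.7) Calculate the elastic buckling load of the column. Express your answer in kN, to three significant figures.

Buckling occurs about the weak axis: I_min = h·b³/12 with b = 120 mm (the shorter side).
I_min = 160×120³/12 = 2.304×10^7 mm⁴
I = 2.304×10^7 mm⁴ = 2.304×10^-5 m⁴
Effective length L_e = K·L = 0.7 × 4.83 = 3.381 m
P_cr = π²EI / L_e² = π² × 12.2×10⁹ × 2.304×10^-5 / 3.381² = 2.427×10^5 N

P_cr ≈ 243 kN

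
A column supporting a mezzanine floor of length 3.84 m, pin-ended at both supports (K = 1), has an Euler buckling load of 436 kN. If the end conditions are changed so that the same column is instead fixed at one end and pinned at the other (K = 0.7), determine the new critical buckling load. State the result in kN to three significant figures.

P_cr ∝ 1/K², so P_cr,new = P_cr,old × (K_old/K_new)² = 436 × (1/0.7)²
= 436 × 2.041 = 890 kN

P_cr ≈ 890 kN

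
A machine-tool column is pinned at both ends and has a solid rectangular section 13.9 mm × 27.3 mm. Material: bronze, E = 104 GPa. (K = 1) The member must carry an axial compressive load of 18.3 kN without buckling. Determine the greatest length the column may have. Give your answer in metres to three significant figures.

L_max ≈ 0.585 m

Buckling occurs about the weak axis: I_min = h·b³/12 with b = 13.9 mm (the shorter side).
I_min = 27.3×13.9³/12 = 6.110×10^3 mm⁴
I = 6.110×10^-9 m⁴
At the buckling limit P_cr = P = 1.830×10^4 N
From P_cr = π²EI/(K·L)²:  L = (1/K)·√(π²EI/P_cr) = (1/1)·√(π²×1.04×10^11×6.110×10^-9/1.830×10^4)
L = 0.585 m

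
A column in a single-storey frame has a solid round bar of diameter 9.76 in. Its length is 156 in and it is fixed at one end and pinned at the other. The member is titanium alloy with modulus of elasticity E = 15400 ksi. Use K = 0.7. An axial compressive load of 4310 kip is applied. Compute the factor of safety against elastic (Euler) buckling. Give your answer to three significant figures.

n ≈ 1.32

I = πd⁴/64 = π×9.76⁴/64 = 445.4 in⁴
Effective length L_e = K·L = 0.7 × 156 = 109.2 in
P_cr = π²EI / L_e² = π² × 15400×10³ × 445.4 / 109.2² = 5.677×10^6 lb
Factor of safety n = P_cr / P = 5677.3 / 4310 = 1.32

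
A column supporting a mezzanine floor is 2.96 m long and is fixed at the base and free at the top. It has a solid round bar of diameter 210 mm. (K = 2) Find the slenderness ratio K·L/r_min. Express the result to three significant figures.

λ ≈ 113

I = πd⁴/64 = π×210⁴/64 = 9.547×10^7 mm⁴
A = 3.464×10^4 mm²;  r_min = √(I/A) = √(9.547×10^7/3.464×10^4) = 52.50 mm
L_e = K·L = 2 × 2.96 m = 5.920 m = 5920.0 mm
λ = L_e / r_min = 5920.0 / 52.50 = 113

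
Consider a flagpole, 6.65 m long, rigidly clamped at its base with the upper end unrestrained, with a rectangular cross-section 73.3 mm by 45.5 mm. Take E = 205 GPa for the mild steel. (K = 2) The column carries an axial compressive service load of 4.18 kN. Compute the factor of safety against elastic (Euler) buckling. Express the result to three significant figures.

Buckling occurs about the weak axis: I_min = h·b³/12 with b = 45.5 mm (the shorter side).
I_min = 73.3×45.5³/12 = 5.754×10^5 mm⁴
I = 5.754×10^5 mm⁴ = 5.754×10^-7 m⁴
Effective length L_e = K·L = 2 × 6.65 = 13.30 m
P_cr = π²EI / L_e² = π² × 205×10⁹ × 5.754×10^-7 / 13.30² = 6.581×10^3 N
Factor of safety n = P_cr / P = 6.5812 / 4.18 = 1.57

n ≈ 1.57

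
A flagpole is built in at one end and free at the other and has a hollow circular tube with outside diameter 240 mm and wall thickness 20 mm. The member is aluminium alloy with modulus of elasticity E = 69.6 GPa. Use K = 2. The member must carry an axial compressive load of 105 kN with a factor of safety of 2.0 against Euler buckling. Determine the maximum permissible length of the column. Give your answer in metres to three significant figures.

L_max ≈ 8.30 m

Inner diameter d_i = 240 − 2×20 = 200.0 mm
I = π(d_o⁴ − d_i⁴)/64 = π(240⁴ − 200.0⁴)/64 = 8.432×10^7 mm⁴
I = 8.432×10^-5 m⁴
Required critical load P_cr = n·P = 2.0 × 105 = 210.0 kN = 2.100×10^5 N
From P_cr = π²EI/(K·L)²:  L = (1/K)·√(π²EI/P_cr) = (1/2)·√(π²×6.96×10^10×8.432×10^-5/2.100×10^5)
L = 8.30 m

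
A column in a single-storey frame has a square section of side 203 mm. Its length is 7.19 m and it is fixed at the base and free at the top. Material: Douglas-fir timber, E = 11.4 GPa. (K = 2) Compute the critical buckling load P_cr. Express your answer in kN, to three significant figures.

P_cr ≈ 77.0 kN

I = a⁴/12 = 203⁴/12 = 1.415×10^8 mm⁴
I = 1.415×10^8 mm⁴ = 1.415×10^-4 m⁴
Effective length L_e = K·L = 2 × 7.19 = 14.38 m
P_cr = π²EI / L_e² = π² × 11.4×10⁹ × 1.415×10^-4 / 14.38² = 7.700×10^4 N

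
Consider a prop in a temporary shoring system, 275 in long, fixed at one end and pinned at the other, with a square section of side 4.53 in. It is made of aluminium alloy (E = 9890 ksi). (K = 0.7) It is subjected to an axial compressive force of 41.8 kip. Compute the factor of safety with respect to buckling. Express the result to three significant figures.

I = a⁴/12 = 4.53⁴/12 = 35.09 in⁴
Effective length L_e = K·L = 0.7 × 275 = 192.5 in
P_cr = π²EI / L_e² = π² × 9890×10³ × 35.09 / 192.5² = 9.244×10^4 lb
Factor of safety n = P_cr / P = 92.437 / 41.8 = 2.21

n ≈ 2.21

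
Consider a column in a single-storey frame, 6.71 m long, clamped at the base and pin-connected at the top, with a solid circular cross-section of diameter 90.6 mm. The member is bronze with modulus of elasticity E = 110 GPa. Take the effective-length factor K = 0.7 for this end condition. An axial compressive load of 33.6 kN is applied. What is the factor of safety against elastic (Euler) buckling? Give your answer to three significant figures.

n ≈ 4.84

I = πd⁴/64 = π×90.6⁴/64 = 3.307×10^6 mm⁴
I = 3.307×10^6 mm⁴ = 3.307×10^-6 m⁴
Effective length L_e = K·L = 0.7 × 6.71 = 4.697 m
P_cr = π²EI / L_e² = π² × 110×10⁹ × 3.307×10^-6 / 4.697² = 1.628×10^5 N
Factor of safety n = P_cr / P = 162.75 / 33.6 = 4.84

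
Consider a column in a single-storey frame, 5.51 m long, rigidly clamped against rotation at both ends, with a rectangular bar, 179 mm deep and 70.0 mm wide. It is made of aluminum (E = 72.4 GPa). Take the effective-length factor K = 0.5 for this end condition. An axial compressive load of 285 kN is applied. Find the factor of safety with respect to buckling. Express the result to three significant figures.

Buckling occurs about the weak axis: I_min = h·b³/12 with b = 70.0 mm (the shorter side).
I_min = 179×70.0³/12 = 5.116×10^6 mm⁴
I = 5.116×10^6 mm⁴ = 5.116×10^-6 m⁴
Effective length L_e = K·L = 0.5 × 5.51 = 2.755 m
P_cr = π²EI / L_e² = π² × 72.4×10⁹ × 5.116×10^-6 / 2.755² = 4.817×10^5 N
Factor of safety n = P_cr / P = 481.68 / 285 = 1.69

n ≈ 1.69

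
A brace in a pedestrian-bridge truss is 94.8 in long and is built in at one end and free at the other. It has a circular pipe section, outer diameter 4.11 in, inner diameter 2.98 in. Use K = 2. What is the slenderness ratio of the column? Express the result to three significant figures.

d_o = 4.11 in, d_i = 2.98 in
I = π(d_o⁴ − d_i⁴)/64 = π(4.11⁴ − 2.980⁴)/64 = 10.14 in⁴
A = 6.292 in²;  r_min = √(I/A) = √(10.14/6.292) = 1.269 in
L_e = K·L = 2 × 94.8 = 189.6 in
λ = L_e / r_min = 189.60 / 1.269 = 149

λ ≈ 149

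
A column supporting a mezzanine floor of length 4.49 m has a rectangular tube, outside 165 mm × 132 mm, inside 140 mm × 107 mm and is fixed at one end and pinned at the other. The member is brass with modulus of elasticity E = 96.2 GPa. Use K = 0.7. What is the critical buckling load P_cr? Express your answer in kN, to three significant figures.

Weak-axis I_min = (h_o·b_o³ − h_i·b_i³)/12 with b_o = 132, b_i = 107.0 mm (shorter outer/inner sides).
I_min = (165×132³ − 140.0×107.0³)/12 = 1.733×10^7 mm⁴
I = 1.733×10^7 mm⁴ = 1.733×10^-5 m⁴
Effective length L_e = K·L = 0.7 × 4.49 = 3.143 m
P_cr = π²EI / L_e² = π² × 96.2×10⁹ × 1.733×10^-5 / 3.143² = 1.666×10^6 N

P_cr ≈ 1670 kN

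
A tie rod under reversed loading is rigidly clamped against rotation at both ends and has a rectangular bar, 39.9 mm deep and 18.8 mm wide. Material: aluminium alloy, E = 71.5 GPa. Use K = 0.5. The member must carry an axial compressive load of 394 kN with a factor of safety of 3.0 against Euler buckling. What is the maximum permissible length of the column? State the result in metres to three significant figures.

Buckling occurs about the weak axis: I_min = h·b³/12 with b = 18.8 mm (the shorter side).
I_min = 39.9×18.8³/12 = 2.209×10^4 mm⁴
I = 2.209×10^-8 m⁴
Required critical load P_cr = n·P = 3.0 × 394 = 1182 kN = 1.182×10^6 N
From P_cr = π²EI/(K·L)²:  L = (1/K)·√(π²EI/P_cr) = (1/0.5)·√(π²×7.15×10^10×2.209×10^-8/1.182×10^6)
L = 0.230 m

L_max ≈ 0.230 m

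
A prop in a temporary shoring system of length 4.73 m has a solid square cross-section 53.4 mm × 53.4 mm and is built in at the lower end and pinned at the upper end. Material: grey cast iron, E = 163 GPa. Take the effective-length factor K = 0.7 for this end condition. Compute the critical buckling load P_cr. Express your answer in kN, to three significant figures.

P_cr ≈ 99.4 kN

I = a⁴/12 = 53.4⁴/12 = 6.776×10^5 mm⁴
I = 6.776×10^5 mm⁴ = 6.776×10^-7 m⁴
Effective length L_e = K·L = 0.7 × 4.73 = 3.311 m
P_cr = π²EI / L_e² = π² × 163×10⁹ × 6.776×10^-7 / 3.311² = 9.944×10^4 N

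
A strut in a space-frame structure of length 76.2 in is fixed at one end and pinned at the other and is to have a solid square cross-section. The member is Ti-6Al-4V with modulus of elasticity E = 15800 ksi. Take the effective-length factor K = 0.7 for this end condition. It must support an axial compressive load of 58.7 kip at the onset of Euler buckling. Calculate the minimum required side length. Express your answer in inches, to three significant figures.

a ≈ 1.89 in

L_e = K·L = 0.7 × 76.2 = 53.34 in
Required I = P_cr·L_e²/(π²E) = 5.870×10^4 × 53.34² / (π² × 1.58×10^7) = 1.071 in⁴
Solid square: I = a⁴/12  ⇒  a = (12I)^(1/4) = (12×1.071)^(1/4) = 1.89 in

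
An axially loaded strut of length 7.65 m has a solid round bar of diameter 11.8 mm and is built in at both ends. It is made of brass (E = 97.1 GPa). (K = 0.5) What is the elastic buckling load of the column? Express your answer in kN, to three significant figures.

I = πd⁴/64 = π×11.8⁴/64 = 951.7 mm⁴
I = 951.7 mm⁴ = 9.517×10^-10 m⁴
Effective length L_e = K·L = 0.5 × 7.65 = 3.825 m
P_cr = π²EI / L_e² = π² × 97.1×10⁹ × 9.517×10^-10 / 3.825² = 62.34 N

P_cr ≈ 0.0623 kN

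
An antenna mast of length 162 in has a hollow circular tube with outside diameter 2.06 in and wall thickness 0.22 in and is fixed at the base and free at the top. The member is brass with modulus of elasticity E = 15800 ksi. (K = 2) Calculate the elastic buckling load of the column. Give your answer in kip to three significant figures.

P_cr ≈ 0.811 kip

Inner diameter d_i = 2.06 − 2×0.22 = 1.620 in
I = π(d_o⁴ − d_i⁴)/64 = π(2.06⁴ − 1.620⁴)/64 = 0.5459 in⁴
Effective length L_e = K·L = 2 × 162 = 324.0 in
P_cr = π²EI / L_e² = π² × 15800×10³ × 0.5459 / 324.0² = 810.9 lb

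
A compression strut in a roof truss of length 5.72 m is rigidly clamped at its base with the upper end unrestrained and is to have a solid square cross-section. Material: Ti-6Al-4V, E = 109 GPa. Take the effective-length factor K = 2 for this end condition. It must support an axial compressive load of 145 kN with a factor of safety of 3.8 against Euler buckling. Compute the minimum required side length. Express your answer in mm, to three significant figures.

a ≈ 168 mm

Required P_cr = n·P = 3.8 × 145 = 551.0 kN
L_e = K·L = 2 × 5.72 = 11.44 m
Required I = P_cr·L_e²/(π²E) = 5.510×10^5 × 11.44² / (π² × 1.09×10^11) = 6.703×10^-5 m⁴
I_req = 6.703×10^7 mm⁴
Solid square: I = a⁴/12  ⇒  a = (12I)^(1/4) = (12×6.703×10^7)^(1/4) = 168 mm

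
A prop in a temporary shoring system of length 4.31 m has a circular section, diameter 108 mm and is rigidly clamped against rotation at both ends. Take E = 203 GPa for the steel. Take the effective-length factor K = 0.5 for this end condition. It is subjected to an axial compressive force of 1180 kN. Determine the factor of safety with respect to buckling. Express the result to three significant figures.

n ≈ 2.44

I = πd⁴/64 = π×108⁴/64 = 6.678×10^6 mm⁴
I = 6.678×10^6 mm⁴ = 6.678×10^-6 m⁴
Effective length L_e = K·L = 0.5 × 4.31 = 2.155 m
P_cr = π²EI / L_e² = π² × 203×10⁹ × 6.678×10^-6 / 2.155² = 2.881×10^6 N
Factor of safety n = P_cr / P = 2881.2 / 1180 = 2.44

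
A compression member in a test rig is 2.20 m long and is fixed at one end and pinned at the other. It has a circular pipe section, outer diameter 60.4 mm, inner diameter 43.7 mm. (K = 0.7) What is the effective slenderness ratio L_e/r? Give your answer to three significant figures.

d_o = 60.4 mm, d_i = 43.7 mm
I = π(d_o⁴ − d_i⁴)/64 = π(60.4⁴ − 43.70⁴)/64 = 4.743×10^5 mm⁴
A = 1.365×10^3 mm²;  r_min = √(I/A) = √(4.743×10^5/1.365×10^3) = 18.64 mm
L_e = K·L = 0.7 × 2.20 m = 1.540 m = 1540.0 mm
λ = L_e / r_min = 1540.0 / 18.64 = 82.6

λ ≈ 82.6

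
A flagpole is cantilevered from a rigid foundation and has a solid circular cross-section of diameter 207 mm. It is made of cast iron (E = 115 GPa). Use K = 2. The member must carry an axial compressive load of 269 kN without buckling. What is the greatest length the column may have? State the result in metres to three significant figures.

L_max ≈ 9.75 m

I = πd⁴/64 = π×207⁴/64 = 9.013×10^7 mm⁴
I = 9.013×10^-5 m⁴
At the buckling limit P_cr = P = 2.690×10^5 N
From P_cr = π²EI/(K·L)²:  L = (1/K)·√(π²EI/P_cr) = (1/2)·√(π²×1.15×10^11×9.013×10^-5/2.690×10^5)
L = 9.75 m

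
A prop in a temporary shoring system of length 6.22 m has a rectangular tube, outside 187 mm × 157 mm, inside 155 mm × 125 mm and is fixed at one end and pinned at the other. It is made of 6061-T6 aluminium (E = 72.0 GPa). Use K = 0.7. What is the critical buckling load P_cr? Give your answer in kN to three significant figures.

Weak-axis I_min = (h_o·b_o³ − h_i·b_i³)/12 with b_o = 157, b_i = 125.0 mm (shorter outer/inner sides).
I_min = (187×157³ − 155.0×125.0³)/12 = 3.508×10^7 mm⁴
I = 3.508×10^7 mm⁴ = 3.508×10^-5 m⁴
Effective length L_e = K·L = 0.7 × 6.22 = 4.354 m
P_cr = π²EI / L_e² = π² × 72.0×10⁹ × 3.508×10^-5 / 4.354² = 1.315×10^6 N

P_cr ≈ 1310 kN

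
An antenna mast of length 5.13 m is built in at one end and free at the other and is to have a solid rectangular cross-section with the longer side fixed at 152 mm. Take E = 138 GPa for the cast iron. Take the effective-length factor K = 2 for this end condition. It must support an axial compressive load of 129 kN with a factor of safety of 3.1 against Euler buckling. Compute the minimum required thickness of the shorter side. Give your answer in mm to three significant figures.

b ≈ 135 mm

Required P_cr = n·P = 3.1 × 129 = 399.9 kN
L_e = K·L = 2 × 5.13 = 10.26 m
Required I = P_cr·L_e²/(π²E) = 3.999×10^5 × 10.26² / (π² × 1.38×10^11) = 3.091×10^-5 m⁴
I_req = 3.091×10^7 mm⁴
Rectangle, weak axis: I_min = h·b³/12 with h = 152 mm fixed  ⇒  b = (12I/h)^(1/3) = 135 mm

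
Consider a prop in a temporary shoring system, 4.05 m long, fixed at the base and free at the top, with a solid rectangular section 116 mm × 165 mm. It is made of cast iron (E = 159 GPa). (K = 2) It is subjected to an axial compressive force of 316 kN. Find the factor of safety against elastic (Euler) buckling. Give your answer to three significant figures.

n ≈ 1.62

Buckling occurs about the weak axis: I_min = h·b³/12 with b = 116 mm (the shorter side).
I_min = 165×116³/12 = 2.146×10^7 mm⁴
I = 2.146×10^7 mm⁴ = 2.146×10^-5 m⁴
Effective length L_e = K·L = 2 × 4.05 = 8.100 m
P_cr = π²EI / L_e² = π² × 159×10⁹ × 2.146×10^-5 / 8.100² = 5.133×10^5 N
Factor of safety n = P_cr / P = 513.34 / 316 = 1.62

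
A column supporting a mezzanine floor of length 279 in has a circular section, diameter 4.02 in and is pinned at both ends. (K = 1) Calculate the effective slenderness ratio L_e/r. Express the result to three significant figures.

λ ≈ 278

For a solid circle r = d/4 = 4.02/4 = 1.005 in
L_e = K·L = 1 × 279 = 279.0 in
λ = L_e / r_min = 279.00 / 1.005 = 278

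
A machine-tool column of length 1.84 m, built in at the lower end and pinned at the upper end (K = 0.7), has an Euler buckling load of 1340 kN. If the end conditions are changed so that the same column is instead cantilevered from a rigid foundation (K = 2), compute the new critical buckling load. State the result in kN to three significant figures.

P_cr ≈ 164 kN

P_cr ∝ 1/K², so P_cr,new = P_cr,old × (K_old/K_new)² = 1340 × (0.7/2)²
= 1340 × 0.1225 = 164 kN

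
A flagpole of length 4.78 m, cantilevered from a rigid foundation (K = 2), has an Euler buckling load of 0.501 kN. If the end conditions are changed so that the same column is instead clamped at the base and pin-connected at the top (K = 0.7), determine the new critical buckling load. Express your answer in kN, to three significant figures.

P_cr ≈ 4.09 kN

P_cr ∝ 1/K², so P_cr,new = P_cr,old × (K_old/K_new)² = 0.501 × (2/0.7)²
= 0.501 × 8.163 = 4.09 kN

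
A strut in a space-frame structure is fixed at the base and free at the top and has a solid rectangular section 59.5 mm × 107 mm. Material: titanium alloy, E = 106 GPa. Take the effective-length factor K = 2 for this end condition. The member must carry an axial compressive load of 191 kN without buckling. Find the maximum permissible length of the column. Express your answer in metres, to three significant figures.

Buckling occurs about the weak axis: I_min = h·b³/12 with b = 59.5 mm (the shorter side).
I_min = 107×59.5³/12 = 1.878×10^6 mm⁴
I = 1.878×10^-6 m⁴
At the buckling limit P_cr = P = 1.910×10^5 N
From P_cr = π²EI/(K·L)²:  L = (1/K)·√(π²EI/P_cr) = (1/2)·√(π²×1.06×10^11×1.878×10^-6/1.910×10^5)
L = 1.60 m

L_max ≈ 1.60 m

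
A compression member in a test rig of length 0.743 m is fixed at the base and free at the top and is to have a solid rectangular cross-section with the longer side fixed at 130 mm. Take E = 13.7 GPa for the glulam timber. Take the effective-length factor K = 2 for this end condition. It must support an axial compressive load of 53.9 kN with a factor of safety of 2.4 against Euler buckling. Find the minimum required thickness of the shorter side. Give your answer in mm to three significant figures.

Required P_cr = n·P = 2.4 × 53.9 = 129.4 kN
L_e = K·L = 2 × 0.743 = 1.486 m
Required I = P_cr·L_e²/(π²E) = 1.294×10^5 × 1.486² / (π² × 1.37×10^10) = 2.113×10^-6 m⁴
I_req = 2.113×10^6 mm⁴
Rectangle, weak axis: I_min = h·b³/12 with h = 130 mm fixed  ⇒  b = (12I/h)^(1/3) = 58.0 mm

b ≈ 58.0 mm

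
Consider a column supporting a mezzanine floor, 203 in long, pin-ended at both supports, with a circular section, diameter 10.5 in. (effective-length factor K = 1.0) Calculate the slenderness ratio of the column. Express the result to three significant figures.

λ ≈ 77.3

I = πd⁴/64 = π×10.5⁴/64 = 596.7 in⁴
A = 86.59 in²;  r_min = √(I/A) = √(596.7/86.59) = 2.625 in
L_e = K·L = 1 × 203 = 203.0 in
λ = L_e / r_min = 203.00 / 2.625 = 77.3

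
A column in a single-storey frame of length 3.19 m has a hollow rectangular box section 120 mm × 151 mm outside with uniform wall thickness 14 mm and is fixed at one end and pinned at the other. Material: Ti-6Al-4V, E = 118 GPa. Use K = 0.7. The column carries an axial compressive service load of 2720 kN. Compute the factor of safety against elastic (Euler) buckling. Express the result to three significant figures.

Inner dimensions: h_i = 151 − 2×14 = 123.0 mm, b_i = 120 − 2×14 = 92.00 mm
Weak-axis I_min = (h_o·b_o³ − h_i·b_i³)/12 with b_o = 120, b_i = 92.00 mm (shorter outer/inner sides).
I_min = (151×120³ − 123.0×92.00³)/12 = 1.376×10^7 mm⁴
I = 1.376×10^7 mm⁴ = 1.376×10^-5 m⁴
Effective length L_e = K·L = 0.7 × 3.19 = 2.233 m
P_cr = π²EI / L_e² = π² × 118×10⁹ × 1.376×10^-5 / 2.233² = 3.214×10^6 N
Factor of safety n = P_cr / P = 3214.4 / 2720 = 1.18

n ≈ 1.18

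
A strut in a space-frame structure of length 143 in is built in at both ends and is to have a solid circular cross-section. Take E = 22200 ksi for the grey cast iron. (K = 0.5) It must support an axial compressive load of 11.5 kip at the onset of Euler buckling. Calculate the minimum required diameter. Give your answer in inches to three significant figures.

d ≈ 1.53 in

L_e = K·L = 0.5 × 143 = 71.50 in
Required I = P_cr·L_e²/(π²E) = 1.150×10^4 × 71.50² / (π² × 2.22×10^7) = 0.2683 in⁴
Solid circle: I = πd⁴/64  ⇒  d = (64I/π)^(1/4) = (64×0.2683/π)^(1/4) = 1.53 in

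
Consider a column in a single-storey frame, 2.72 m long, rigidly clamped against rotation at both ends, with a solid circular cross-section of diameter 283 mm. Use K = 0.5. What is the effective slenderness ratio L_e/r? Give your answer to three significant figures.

For a solid circle r = d/4 = 283/4 = 70.75 mm
L_e = K·L = 0.5 × 2.72 m = 1.360 m = 1360.0 mm
λ = L_e / r_min = 1360.0 / 70.75 = 19.2

λ ≈ 19.2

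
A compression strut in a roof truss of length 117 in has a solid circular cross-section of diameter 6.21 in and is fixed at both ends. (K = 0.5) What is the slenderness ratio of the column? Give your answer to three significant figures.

For a solid circle r = d/4 = 6.21/4 = 1.552 in
L_e = K·L = 0.5 × 117 = 58.50 in
λ = L_e / r_min = 58.500 / 1.552 = 37.7

λ ≈ 37.7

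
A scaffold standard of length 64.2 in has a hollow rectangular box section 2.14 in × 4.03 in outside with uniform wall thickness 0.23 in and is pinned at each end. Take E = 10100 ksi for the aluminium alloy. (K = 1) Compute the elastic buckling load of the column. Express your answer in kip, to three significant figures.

P_cr ≈ 45.5 kip

Inner dimensions: h_i = 4.03 − 2×0.23 = 3.570 in, b_i = 2.14 − 2×0.23 = 1.680 in
Weak-axis I_min = (h_o·b_o³ − h_i·b_i³)/12 with b_o = 2.14, b_i = 1.680 in (shorter outer/inner sides).
I_min = (4.03×2.14³ − 3.570×1.680³)/12 = 1.881 in⁴
Effective length L_e = K·L = 1 × 64.2 = 64.20 in
P_cr = π²EI / L_e² = π² × 10100×10³ × 1.881 / 64.20² = 4.548×10^4 lb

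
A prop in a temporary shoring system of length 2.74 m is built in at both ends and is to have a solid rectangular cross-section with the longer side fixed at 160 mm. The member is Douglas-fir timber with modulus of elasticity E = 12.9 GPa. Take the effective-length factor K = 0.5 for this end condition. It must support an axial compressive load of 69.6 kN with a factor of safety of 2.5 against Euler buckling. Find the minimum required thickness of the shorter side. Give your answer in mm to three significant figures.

Required P_cr = n·P = 2.5 × 69.6 = 174.0 kN
L_e = K·L = 0.5 × 2.74 = 1.370 m
Required I = P_cr·L_e²/(π²E) = 1.740×10^5 × 1.370² / (π² × 1.29×10^10) = 2.565×10^-6 m⁴
I_req = 2.565×10^6 mm⁴
Rectangle, weak axis: I_min = h·b³/12 with h = 160 mm fixed  ⇒  b = (12I/h)^(1/3) = 57.7 mm

b ≈ 57.7 mm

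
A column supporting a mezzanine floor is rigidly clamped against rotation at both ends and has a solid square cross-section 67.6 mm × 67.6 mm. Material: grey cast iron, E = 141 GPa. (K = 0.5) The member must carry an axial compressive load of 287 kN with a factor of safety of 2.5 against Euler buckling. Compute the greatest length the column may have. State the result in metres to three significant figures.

I = a⁴/12 = 67.6⁴/12 = 1.740×10^6 mm⁴
I = 1.740×10^-6 m⁴
Required critical load P_cr = n·P = 2.5 × 287 = 717.5 kN = 7.175×10^5 N
From P_cr = π²EI/(K·L)²:  L = (1/K)·√(π²EI/P_cr) = (1/0.5)·√(π²×1.41×10^11×1.740×10^-6/7.175×10^5)
L = 3.67 m

L_max ≈ 3.67 m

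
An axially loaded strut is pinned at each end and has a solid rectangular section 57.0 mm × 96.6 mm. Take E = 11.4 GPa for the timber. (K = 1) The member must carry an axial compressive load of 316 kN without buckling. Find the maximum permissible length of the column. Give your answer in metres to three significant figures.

L_max ≈ 0.729 m

Buckling occurs about the weak axis: I_min = h·b³/12 with b = 57.0 mm (the shorter side).
I_min = 96.6×57.0³/12 = 1.491×10^6 mm⁴
I = 1.491×10^-6 m⁴
At the buckling limit P_cr = P = 3.160×10^5 N
From P_cr = π²EI/(K·L)²:  L = (1/K)·√(π²EI/P_cr) = (1/1)·√(π²×1.14×10^10×1.491×10^-6/3.160×10^5)
L = 0.729 m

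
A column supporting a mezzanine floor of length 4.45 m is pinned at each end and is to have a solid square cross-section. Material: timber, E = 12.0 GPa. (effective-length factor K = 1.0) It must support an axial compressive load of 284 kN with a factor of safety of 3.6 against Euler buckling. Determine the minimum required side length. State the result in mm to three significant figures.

Required P_cr = n·P = 3.6 × 284 = 1022 kN
L_e = K·L = 1 × 4.45 = 4.450 m
Required I = P_cr·L_e²/(π²E) = 1.022×10^6 × 4.450² / (π² × 1.20×10^10) = 1.709×10^-4 m⁴
I_req = 1.709×10^8 mm⁴
Solid square: I = a⁴/12  ⇒  a = (12I)^(1/4) = (12×1.709×10^8)^(1/4) = 213 mm

a ≈ 213 mm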